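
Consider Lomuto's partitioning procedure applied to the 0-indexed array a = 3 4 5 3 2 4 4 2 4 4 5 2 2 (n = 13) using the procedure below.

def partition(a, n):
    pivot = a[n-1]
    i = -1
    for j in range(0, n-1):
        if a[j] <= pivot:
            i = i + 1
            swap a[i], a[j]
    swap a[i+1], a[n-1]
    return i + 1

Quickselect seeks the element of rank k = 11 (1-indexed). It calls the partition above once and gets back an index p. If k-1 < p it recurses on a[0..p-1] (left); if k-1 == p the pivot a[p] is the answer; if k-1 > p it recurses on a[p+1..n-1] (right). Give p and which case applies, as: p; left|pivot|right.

pivot=2, i=-1
j=0: 3>2, skip
j=1: 4>2, skip
j=2: 5>2, skip
j=3: 3>2, skip
j=4: 2≤2, i=0, swap(0,4) ⇒ 2 4 5 3 3 4 4 2 4 4 5 2 2
j=5: 4>2, skip
j=6: 4>2, skip
j=7: 2≤2, i=1, swap(1,7) ⇒ 2 2 5 3 3 4 4 4 4 4 5 2 2
j=8: 4>2, skip
j=9: 4>2, skip
j=10: 5>2, skip
j=11: 2≤2, i=2, swap(2,11) ⇒ 2 2 2 3 3 4 4 4 4 4 5 5 2
swap(3,12) ⇒ 2 2 2 2 3 4 4 4 4 4 5 5 3; return 3
p = 3; k-1 = 10 > 3 ⇒ right

3; right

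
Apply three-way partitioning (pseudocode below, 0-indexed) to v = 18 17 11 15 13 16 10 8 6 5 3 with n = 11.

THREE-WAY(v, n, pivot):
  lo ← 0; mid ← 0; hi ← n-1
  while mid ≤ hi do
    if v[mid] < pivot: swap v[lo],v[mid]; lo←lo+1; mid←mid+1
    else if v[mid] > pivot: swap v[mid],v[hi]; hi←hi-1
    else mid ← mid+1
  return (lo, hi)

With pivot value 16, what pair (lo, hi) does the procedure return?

(8, 8)

lo=0 mid=0 hi=10
18>16: swap(0,10), hi=9 ⇒ 3 17 11 15 13 16 10 8 6 5 18
3<16: swap(0,0), lo=1 mid=1 ⇒ 3 17 11 15 13 16 10 8 6 5 18
17>16: swap(1,9), hi=8 ⇒ 3 5 11 15 13 16 10 8 6 17 18
5<16: swap(1,1), lo=2 mid=2 ⇒ 3 5 11 15 13 16 10 8 6 17 18
11<16: swap(2,2), lo=3 mid=3 ⇒ 3 5 11 15 13 16 10 8 6 17 18
15<16: swap(3,3), lo=4 mid=4 ⇒ 3 5 11 15 13 16 10 8 6 17 18
13<16: swap(4,4), lo=5 mid=5 ⇒ 3 5 11 15 13 16 10 8 6 17 18
16=16: mid=6
10<16: swap(5,6), lo=6 mid=7 ⇒ 3 5 11 15 13 10 16 8 6 17 18
8<16: swap(6,7), lo=7 mid=8 ⇒ 3 5 11 15 13 10 8 16 6 17 18
6<16: swap(7,8), lo=8 mid=9 ⇒ 3 5 11 15 13 10 8 6 16 17 18
done. lo=8 hi=8; v=3 5 11 15 13 10 8 6 16 17 18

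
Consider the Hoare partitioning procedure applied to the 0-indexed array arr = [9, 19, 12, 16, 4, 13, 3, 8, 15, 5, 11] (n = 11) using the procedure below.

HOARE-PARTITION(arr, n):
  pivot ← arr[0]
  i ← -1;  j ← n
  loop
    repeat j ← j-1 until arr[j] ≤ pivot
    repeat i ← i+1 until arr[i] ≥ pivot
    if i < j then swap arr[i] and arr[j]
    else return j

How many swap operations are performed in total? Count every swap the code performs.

pivot=9
j stops at 9 (5), i stops at 0 (9); swap ⇒ [5, 19, 12, 16, 4, 13, 3, 8, 15, 9, 11]
j stops at 7 (8), i stops at 1 (19); swap ⇒ [5, 8, 12, 16, 4, 13, 3, 19, 15, 9, 11]
j stops at 6 (3), i stops at 2 (12); swap ⇒ [5, 8, 3, 16, 4, 13, 12, 19, 15, 9, 11]
j stops at 4 (4), i stops at 3 (16); swap ⇒ [5, 8, 3, 4, 16, 13, 12, 19, 15, 9, 11]
j stops at 3, i stops at 4; i≥j ⇒ return 3. arr=[5, 8, 3, 4, 16, 13, 12, 19, 15, 9, 11]

4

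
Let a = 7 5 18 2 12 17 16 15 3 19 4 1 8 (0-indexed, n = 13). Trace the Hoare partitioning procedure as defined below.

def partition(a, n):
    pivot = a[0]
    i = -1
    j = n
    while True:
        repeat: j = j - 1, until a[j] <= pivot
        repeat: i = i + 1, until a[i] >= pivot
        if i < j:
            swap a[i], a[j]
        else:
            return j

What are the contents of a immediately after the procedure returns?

pivot=7
j stops at 11 (1), i stops at 0 (7); swap ⇒ 1 5 18 2 12 17 16 15 3 19 4 7 8
j stops at 10 (4), i stops at 2 (18); swap ⇒ 1 5 4 2 12 17 16 15 3 19 18 7 8
j stops at 8 (3), i stops at 4 (12); swap ⇒ 1 5 4 2 3 17 16 15 12 19 18 7 8
j stops at 4, i stops at 5; i≥j ⇒ return 4. a=1 5 4 2 3 17 16 15 12 19 18 7 8

1 5 4 2 3 17 16 15 12 19 18 7 8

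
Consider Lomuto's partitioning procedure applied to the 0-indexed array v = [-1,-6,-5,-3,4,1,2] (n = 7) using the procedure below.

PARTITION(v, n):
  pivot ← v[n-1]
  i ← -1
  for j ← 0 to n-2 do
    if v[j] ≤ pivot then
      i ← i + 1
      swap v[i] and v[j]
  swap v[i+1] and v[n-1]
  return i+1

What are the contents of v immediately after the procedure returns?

pivot = v[6] = 2; i = -1
j=0: v[0]=-1 ≤ 2 → i=0, swap v[0],v[0] (no change) → [-1,-6,-5,-3,4,1,2]
j=1: v[1]=-6 ≤ 2 → i=1, swap v[1],v[1] (no change) → [-1,-6,-5,-3,4,1,2]
j=2: v[2]=-5 ≤ 2 → i=2, swap v[2],v[2] (no change) → [-1,-6,-5,-3,4,1,2]
j=3: v[3]=-3 ≤ 2 → i=3, swap v[3],v[3] (no change) → [-1,-6,-5,-3,4,1,2]
j=4: v[4]=4 > 2 → no swap
j=5: v[5]=1 ≤ 2 → i=4, swap v[4],v[5] → [-1,-6,-5,-3,1,4,2]
final swap v[5],v[6] → [-1,-6,-5,-3,1,2,4]; return 5

[-1,-6,-5,-3,1,2,4]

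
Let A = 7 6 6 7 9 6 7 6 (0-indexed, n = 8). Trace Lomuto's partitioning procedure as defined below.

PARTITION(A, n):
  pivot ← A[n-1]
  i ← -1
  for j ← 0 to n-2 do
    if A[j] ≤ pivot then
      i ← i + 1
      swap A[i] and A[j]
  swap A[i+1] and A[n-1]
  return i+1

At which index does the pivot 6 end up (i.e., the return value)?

pivot = A[7] = 6; i = -1
j=0: A[0]=7 > 6 → no swap
j=1: A[1]=6 ≤ 6 → i=0, swap A[0],A[1] → 6 7 6 7 9 6 7 6
j=2: A[2]=6 ≤ 6 → i=1, swap A[1],A[2] → 6 6 7 7 9 6 7 6
j=3: A[3]=7 > 6 → no swap
j=4: A[4]=9 > 6 → no swap
j=5: A[5]=6 ≤ 6 → i=2, swap A[2],A[5] → 6 6 6 7 9 7 7 6
j=6: A[6]=7 > 6 → no swap
final swap A[3],A[7] → 6 6 6 6 9 7 7 7; return 3

3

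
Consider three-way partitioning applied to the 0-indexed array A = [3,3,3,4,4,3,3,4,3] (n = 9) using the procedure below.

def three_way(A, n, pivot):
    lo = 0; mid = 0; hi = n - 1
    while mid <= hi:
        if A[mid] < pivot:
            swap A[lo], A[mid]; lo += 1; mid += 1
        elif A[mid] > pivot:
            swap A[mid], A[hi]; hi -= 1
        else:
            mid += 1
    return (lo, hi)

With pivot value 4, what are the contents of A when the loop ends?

lo=0 mid=0 hi=8
3<4: swap(0,0), lo=1 mid=1 ⇒ [3,3,3,4,4,3,3,4,3]
3<4: swap(1,1), lo=2 mid=2 ⇒ [3,3,3,4,4,3,3,4,3]
3<4: swap(2,2), lo=3 mid=3 ⇒ [3,3,3,4,4,3,3,4,3]
4=4: mid=4
4=4: mid=5
3<4: swap(3,5), lo=4 mid=6 ⇒ [3,3,3,3,4,4,3,4,3]
3<4: swap(4,6), lo=5 mid=7 ⇒ [3,3,3,3,3,4,4,4,3]
4=4: mid=8
3<4: swap(5,8), lo=6 mid=9 ⇒ [3,3,3,3,3,3,4,4,4]
done. lo=6 hi=8; A=[3,3,3,3,3,3,4,4,4]

[3,3,3,3,3,3,4,4,4]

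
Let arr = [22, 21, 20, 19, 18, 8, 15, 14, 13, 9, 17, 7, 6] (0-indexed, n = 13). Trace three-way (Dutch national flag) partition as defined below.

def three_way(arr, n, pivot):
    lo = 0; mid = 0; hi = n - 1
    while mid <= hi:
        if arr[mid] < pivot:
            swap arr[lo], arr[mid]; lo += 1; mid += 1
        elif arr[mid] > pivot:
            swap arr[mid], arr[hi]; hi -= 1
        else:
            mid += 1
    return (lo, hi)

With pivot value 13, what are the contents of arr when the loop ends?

pivot = 13; lo=0, mid=0, hi=12
arr[mid]=22>13: swap arr[0],arr[12]; hi=11 → [6, 21, 20, 19, 18, 8, 15, 14, 13, 9, 17, 7, 22]
arr[mid]=6<13: swap arr[0],arr[0]; lo=1,mid=1 → [6, 21, 20, 19, 18, 8, 15, 14, 13, 9, 17, 7, 22]
arr[mid]=21>13: swap arr[1],arr[11]; hi=10 → [6, 7, 20, 19, 18, 8, 15, 14, 13, 9, 17, 21, 22]
arr[mid]=7<13: swap arr[1],arr[1]; lo=2,mid=2 → [6, 7, 20, 19, 18, 8, 15, 14, 13, 9, 17, 21, 22]
arr[mid]=20>13: swap arr[2],arr[10]; hi=9 → [6, 7, 17, 19, 18, 8, 15, 14, 13, 9, 20, 21, 22]
arr[mid]=17>13: swap arr[2],arr[9]; hi=8 → [6, 7, 9, 19, 18, 8, 15, 14, 13, 17, 20, 21, 22]
arr[mid]=9<13: swap arr[2],arr[2]; lo=3,mid=3 → [6, 7, 9, 19, 18, 8, 15, 14, 13, 17, 20, 21, 22]
arr[mid]=19>13: swap arr[3],arr[8]; hi=7 → [6, 7, 9, 13, 18, 8, 15, 14, 19, 17, 20, 21, 22]
arr[mid]=13=13: mid=4
arr[mid]=18>13: swap arr[4],arr[7]; hi=6 → [6, 7, 9, 13, 14, 8, 15, 18, 19, 17, 20, 21, 22]
arr[mid]=14>13: swap arr[4],arr[6]; hi=5 → [6, 7, 9, 13, 15, 8, 14, 18, 19, 17, 20, 21, 22]
arr[mid]=15>13: swap arr[4],arr[5]; hi=4 → [6, 7, 9, 13, 8, 15, 14, 18, 19, 17, 20, 21, 22]
arr[mid]=8<13: swap arr[3],arr[4]; lo=4,mid=5 → [6, 7, 9, 8, 13, 15, 14, 18, 19, 17, 20, 21, 22]
end: lo=4, hi=4; arr = [6, 7, 9, 8, 13, 15, 14, 18, 19, 17, 20, 21, 22]

[6, 7, 9, 8, 13, 15, 14, 18, 19, 17, 20, 21, 22]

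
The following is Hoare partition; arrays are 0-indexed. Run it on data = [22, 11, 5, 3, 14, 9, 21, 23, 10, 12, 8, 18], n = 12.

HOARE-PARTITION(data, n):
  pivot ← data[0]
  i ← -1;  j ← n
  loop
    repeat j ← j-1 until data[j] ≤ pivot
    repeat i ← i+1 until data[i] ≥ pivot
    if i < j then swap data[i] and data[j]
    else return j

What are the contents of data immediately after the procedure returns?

pivot = data[0] = 22; i = -1, j = 12
j→11 (data[11]=18≤22), i→0 (data[0]=22≥22); i<j, swap → [18, 11, 5, 3, 14, 9, 21, 23, 10, 12, 8, 22]
j→10 (data[10]=8≤22), i→7 (data[7]=23≥22); i<j, swap → [18, 11, 5, 3, 14, 9, 21, 8, 10, 12, 23, 22]
j→9, i→10; i≥j, return j=9. data = [18, 11, 5, 3, 14, 9, 21, 8, 10, 12, 23, 22]

[18, 11, 5, 3, 14, 9, 21, 8, 10, 12, 23, 22]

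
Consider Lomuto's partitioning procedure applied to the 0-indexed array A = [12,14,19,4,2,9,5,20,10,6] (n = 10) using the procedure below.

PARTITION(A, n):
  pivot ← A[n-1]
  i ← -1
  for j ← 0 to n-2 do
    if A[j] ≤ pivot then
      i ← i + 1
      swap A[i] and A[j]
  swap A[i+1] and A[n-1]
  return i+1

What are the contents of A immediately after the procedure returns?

[4,2,5,6,14,9,19,20,10,12]

pivot=6, i=-1
j=0: 12>6, skip
j=1: 14>6, skip
j=2: 19>6, skip
j=3: 4≤6, i=0, swap(0,3) ⇒ [4,14,19,12,2,9,5,20,10,6]
j=4: 2≤6, i=1, swap(1,4) ⇒ [4,2,19,12,14,9,5,20,10,6]
j=5: 9>6, skip
j=6: 5≤6, i=2, swap(2,6) ⇒ [4,2,5,12,14,9,19,20,10,6]
j=7: 20>6, skip
j=8: 10>6, skip
swap(3,9) ⇒ [4,2,5,6,14,9,19,20,10,12]; return 3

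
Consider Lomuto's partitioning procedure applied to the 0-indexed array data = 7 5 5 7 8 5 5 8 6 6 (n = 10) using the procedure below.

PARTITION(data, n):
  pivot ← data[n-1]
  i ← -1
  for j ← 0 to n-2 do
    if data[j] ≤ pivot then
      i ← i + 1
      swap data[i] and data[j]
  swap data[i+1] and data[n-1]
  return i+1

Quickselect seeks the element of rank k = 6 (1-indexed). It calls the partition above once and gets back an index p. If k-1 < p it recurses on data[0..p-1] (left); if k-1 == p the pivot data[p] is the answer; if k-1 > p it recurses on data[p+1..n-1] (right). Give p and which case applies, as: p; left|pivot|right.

5; pivot

pivot=6, i=-1
j=0: 7>6, skip
j=1: 5≤6, i=0, swap(0,1) ⇒ 5 7 5 7 8 5 5 8 6 6
j=2: 5≤6, i=1, swap(1,2) ⇒ 5 5 7 7 8 5 5 8 6 6
j=3: 7>6, skip
j=4: 8>6, skip
j=5: 5≤6, i=2, swap(2,5) ⇒ 5 5 5 7 8 7 5 8 6 6
j=6: 5≤6, i=3, swap(3,6) ⇒ 5 5 5 5 8 7 7 8 6 6
j=7: 8>6, skip
j=8: 6≤6, i=4, swap(4,8) ⇒ 5 5 5 5 6 7 7 8 8 6
swap(5,9) ⇒ 5 5 5 5 6 6 7 8 8 7; return 5
p = 5; k-1 = 5 == 5 ⇒ pivot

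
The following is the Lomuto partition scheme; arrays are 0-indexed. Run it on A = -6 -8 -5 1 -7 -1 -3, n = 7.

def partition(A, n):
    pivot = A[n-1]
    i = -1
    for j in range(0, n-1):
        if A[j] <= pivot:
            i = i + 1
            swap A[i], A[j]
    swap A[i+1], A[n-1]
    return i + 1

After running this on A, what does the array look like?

pivot = A[6] = -3; i = -1
j=0: A[0]=-6 ≤ -3 → i=0, swap A[0],A[0] (no change) → -6 -8 -5 1 -7 -1 -3
j=1: A[1]=-8 ≤ -3 → i=1, swap A[1],A[1] (no change) → -6 -8 -5 1 -7 -1 -3
j=2: A[2]=-5 ≤ -3 → i=2, swap A[2],A[2] (no change) → -6 -8 -5 1 -7 -1 -3
j=3: A[3]=1 > -3 → no swap
j=4: A[4]=-7 ≤ -3 → i=3, swap A[3],A[4] → -6 -8 -5 -7 1 -1 -3
j=5: A[5]=-1 > -3 → no swap
final swap A[4],A[6] → -6 -8 -5 -7 -3 -1 1; return 4

-6 -8 -5 -7 -3 -1 1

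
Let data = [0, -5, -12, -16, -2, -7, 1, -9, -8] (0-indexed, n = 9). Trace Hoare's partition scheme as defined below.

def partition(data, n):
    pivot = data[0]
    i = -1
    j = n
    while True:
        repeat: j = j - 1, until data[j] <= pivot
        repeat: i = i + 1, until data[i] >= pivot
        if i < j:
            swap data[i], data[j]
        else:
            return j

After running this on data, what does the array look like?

pivot=0
j stops at 8 (-8), i stops at 0 (0); swap ⇒ [-8, -5, -12, -16, -2, -7, 1, -9, 0]
j stops at 7 (-9), i stops at 6 (1); swap ⇒ [-8, -5, -12, -16, -2, -7, -9, 1, 0]
j stops at 6, i stops at 7; i≥j ⇒ return 6. data=[-8, -5, -12, -16, -2, -7, -9, 1, 0]

[-8, -5, -12, -16, -2, -7, -9, 1, 0]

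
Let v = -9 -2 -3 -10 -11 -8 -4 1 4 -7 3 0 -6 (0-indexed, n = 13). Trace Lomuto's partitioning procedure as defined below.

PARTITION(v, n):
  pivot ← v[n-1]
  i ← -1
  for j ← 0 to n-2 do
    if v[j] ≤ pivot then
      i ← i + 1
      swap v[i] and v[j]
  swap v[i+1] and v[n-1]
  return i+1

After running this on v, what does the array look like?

-9 -10 -11 -8 -7 -6 -4 1 4 -3 3 0 -2

pivot = v[12] = -6; i = -1
j=0: v[0]=-9 ≤ -6 → i=0, swap v[0],v[0] (no change) → -9 -2 -3 -10 -11 -8 -4 1 4 -7 3 0 -6
j=1: v[1]=-2 > -6 → no swap
j=2: v[2]=-3 > -6 → no swap
j=3: v[3]=-10 ≤ -6 → i=1, swap v[1],v[3] → -9 -10 -3 -2 -11 -8 -4 1 4 -7 3 0 -6
j=4: v[4]=-11 ≤ -6 → i=2, swap v[2],v[4] → -9 -10 -11 -2 -3 -8 -4 1 4 -7 3 0 -6
j=5: v[5]=-8 ≤ -6 → i=3, swap v[3],v[5] → -9 -10 -11 -8 -3 -2 -4 1 4 -7 3 0 -6
j=6: v[6]=-4 > -6 → no swap
j=7: v[7]=1 > -6 → no swap
j=8: v[8]=4 > -6 → no swap
j=9: v[9]=-7 ≤ -6 → i=4, swap v[4],v[9] → -9 -10 -11 -8 -7 -2 -4 1 4 -3 3 0 -6
j=10: v[10]=3 > -6 → no swap
j=11: v[11]=0 > -6 → no swap
final swap v[5],v[12] → -9 -10 -11 -8 -7 -6 -4 1 4 -3 3 0 -2; return 5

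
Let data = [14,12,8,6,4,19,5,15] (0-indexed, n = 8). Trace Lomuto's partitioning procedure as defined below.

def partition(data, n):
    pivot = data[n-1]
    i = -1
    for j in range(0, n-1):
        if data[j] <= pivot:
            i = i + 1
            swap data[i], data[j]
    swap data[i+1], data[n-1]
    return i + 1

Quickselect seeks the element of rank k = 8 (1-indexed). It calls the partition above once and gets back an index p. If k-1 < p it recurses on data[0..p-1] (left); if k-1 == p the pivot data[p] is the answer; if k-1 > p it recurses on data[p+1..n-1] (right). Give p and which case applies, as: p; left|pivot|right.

6; right

pivot = data[7] = 15; i = -1
j=0: data[0]=14 ≤ 15 → i=0, swap data[0],data[0] (no change) → [14,12,8,6,4,19,5,15]
j=1: data[1]=12 ≤ 15 → i=1, swap data[1],data[1] (no change) → [14,12,8,6,4,19,5,15]
j=2: data[2]=8 ≤ 15 → i=2, swap data[2],data[2] (no change) → [14,12,8,6,4,19,5,15]
j=3: data[3]=6 ≤ 15 → i=3, swap data[3],data[3] (no change) → [14,12,8,6,4,19,5,15]
j=4: data[4]=4 ≤ 15 → i=4, swap data[4],data[4] (no change) → [14,12,8,6,4,19,5,15]
j=5: data[5]=19 > 15 → no swap
j=6: data[6]=5 ≤ 15 → i=5, swap data[5],data[6] → [14,12,8,6,4,5,19,15]
final swap data[6],data[7] → [14,12,8,6,4,5,15,19]; return 6
p = 6; k-1 = 7 > 6 ⇒ right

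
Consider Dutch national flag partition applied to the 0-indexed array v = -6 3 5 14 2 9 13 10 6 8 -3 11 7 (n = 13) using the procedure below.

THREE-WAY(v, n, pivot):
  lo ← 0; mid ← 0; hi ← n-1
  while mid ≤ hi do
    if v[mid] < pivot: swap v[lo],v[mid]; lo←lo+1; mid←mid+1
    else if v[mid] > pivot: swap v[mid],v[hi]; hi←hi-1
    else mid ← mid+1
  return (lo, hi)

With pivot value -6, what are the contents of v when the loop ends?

lo=0 mid=0 hi=12
-6=-6: mid=1
3>-6: swap(1,12), hi=11 ⇒ -6 7 5 14 2 9 13 10 6 8 -3 11 3
7>-6: swap(1,11), hi=10 ⇒ -6 11 5 14 2 9 13 10 6 8 -3 7 3
11>-6: swap(1,10), hi=9 ⇒ -6 -3 5 14 2 9 13 10 6 8 11 7 3
-3>-6: swap(1,9), hi=8 ⇒ -6 8 5 14 2 9 13 10 6 -3 11 7 3
8>-6: swap(1,8), hi=7 ⇒ -6 6 5 14 2 9 13 10 8 -3 11 7 3
6>-6: swap(1,7), hi=6 ⇒ -6 10 5 14 2 9 13 6 8 -3 11 7 3
10>-6: swap(1,6), hi=5 ⇒ -6 13 5 14 2 9 10 6 8 -3 11 7 3
13>-6: swap(1,5), hi=4 ⇒ -6 9 5 14 2 13 10 6 8 -3 11 7 3
9>-6: swap(1,4), hi=3 ⇒ -6 2 5 14 9 13 10 6 8 -3 11 7 3
2>-6: swap(1,3), hi=2 ⇒ -6 14 5 2 9 13 10 6 8 -3 11 7 3
14>-6: swap(1,2), hi=1 ⇒ -6 5 14 2 9 13 10 6 8 -3 11 7 3
5>-6: swap(1,1), hi=0 ⇒ -6 5 14 2 9 13 10 6 8 -3 11 7 3
done. lo=0 hi=0; v=-6 5 14 2 9 13 10 6 8 -3 11 7 3

-6 5 14 2 9 13 10 6 8 -3 11 7 3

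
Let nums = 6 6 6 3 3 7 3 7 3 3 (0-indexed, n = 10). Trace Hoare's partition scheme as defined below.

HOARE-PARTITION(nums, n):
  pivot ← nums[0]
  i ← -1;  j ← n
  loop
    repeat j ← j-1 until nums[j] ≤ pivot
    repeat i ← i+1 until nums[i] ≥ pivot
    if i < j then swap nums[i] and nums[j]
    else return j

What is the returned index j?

4

pivot = nums[0] = 6; i = -1, j = 10
j→9 (nums[9]=3≤6), i→0 (nums[0]=6≥6); i<j, swap → 3 6 6 3 3 7 3 7 3 6
j→8 (nums[8]=3≤6), i→1 (nums[1]=6≥6); i<j, swap → 3 3 6 3 3 7 3 7 6 6
j→6 (nums[6]=3≤6), i→2 (nums[2]=6≥6); i<j, swap → 3 3 3 3 3 7 6 7 6 6
j→4, i→5; i≥j, return j=4. nums = 3 3 3 3 3 7 6 7 6 6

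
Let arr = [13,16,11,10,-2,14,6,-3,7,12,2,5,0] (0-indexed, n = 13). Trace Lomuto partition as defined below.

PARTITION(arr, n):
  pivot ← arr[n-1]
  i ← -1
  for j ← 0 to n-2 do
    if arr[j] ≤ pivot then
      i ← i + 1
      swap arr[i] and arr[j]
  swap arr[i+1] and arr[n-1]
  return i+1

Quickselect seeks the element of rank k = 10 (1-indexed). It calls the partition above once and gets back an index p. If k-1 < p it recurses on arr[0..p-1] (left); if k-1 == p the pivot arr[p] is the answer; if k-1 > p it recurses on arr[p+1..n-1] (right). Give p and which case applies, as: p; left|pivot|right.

2; right

pivot=0, i=-1
j=0: 13>0, skip
j=1: 16>0, skip
j=2: 11>0, skip
j=3: 10>0, skip
j=4: -2≤0, i=0, swap(0,4) ⇒ [-2,16,11,10,13,14,6,-3,7,12,2,5,0]
j=5: 14>0, skip
j=6: 6>0, skip
j=7: -3≤0, i=1, swap(1,7) ⇒ [-2,-3,11,10,13,14,6,16,7,12,2,5,0]
j=8: 7>0, skip
j=9: 12>0, skip
j=10: 2>0, skip
j=11: 5>0, skip
swap(2,12) ⇒ [-2,-3,0,10,13,14,6,16,7,12,2,5,11]; return 2
p = 2; k-1 = 9 > 2 ⇒ right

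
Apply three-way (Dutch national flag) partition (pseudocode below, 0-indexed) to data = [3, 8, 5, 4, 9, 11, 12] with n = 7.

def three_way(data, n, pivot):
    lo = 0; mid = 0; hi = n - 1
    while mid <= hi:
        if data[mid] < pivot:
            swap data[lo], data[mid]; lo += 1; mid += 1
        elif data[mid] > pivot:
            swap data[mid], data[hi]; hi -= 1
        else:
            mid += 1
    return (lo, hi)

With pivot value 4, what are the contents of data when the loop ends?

pivot = 4; lo=0, mid=0, hi=6
data[mid]=3<4: swap data[0],data[0]; lo=1,mid=1 → [3, 8, 5, 4, 9, 11, 12]
data[mid]=8>4: swap data[1],data[6]; hi=5 → [3, 12, 5, 4, 9, 11, 8]
data[mid]=12>4: swap data[1],data[5]; hi=4 → [3, 11, 5, 4, 9, 12, 8]
data[mid]=11>4: swap data[1],data[4]; hi=3 → [3, 9, 5, 4, 11, 12, 8]
data[mid]=9>4: swap data[1],data[3]; hi=2 → [3, 4, 5, 9, 11, 12, 8]
data[mid]=4=4: mid=2
data[mid]=5>4: swap data[2],data[2]; hi=1 → [3, 4, 5, 9, 11, 12, 8]
end: lo=1, hi=1; data = [3, 4, 5, 9, 11, 12, 8]

[3, 4, 5, 9, 11, 12, 8]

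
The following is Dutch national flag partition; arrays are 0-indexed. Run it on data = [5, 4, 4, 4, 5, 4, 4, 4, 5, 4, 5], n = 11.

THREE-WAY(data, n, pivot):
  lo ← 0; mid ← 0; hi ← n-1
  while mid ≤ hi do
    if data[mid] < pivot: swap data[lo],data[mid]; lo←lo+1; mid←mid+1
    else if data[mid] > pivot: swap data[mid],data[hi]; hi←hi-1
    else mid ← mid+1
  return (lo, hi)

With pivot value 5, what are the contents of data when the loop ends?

[4, 4, 4, 4, 4, 4, 4, 5, 5, 5, 5]

pivot = 5; lo=0, mid=0, hi=10
data[mid]=5=5: mid=1
data[mid]=4<5: swap data[0],data[1]; lo=1,mid=2 → [4, 5, 4, 4, 5, 4, 4, 4, 5, 4, 5]
data[mid]=4<5: swap data[1],data[2]; lo=2,mid=3 → [4, 4, 5, 4, 5, 4, 4, 4, 5, 4, 5]
data[mid]=4<5: swap data[2],data[3]; lo=3,mid=4 → [4, 4, 4, 5, 5, 4, 4, 4, 5, 4, 5]
data[mid]=5=5: mid=5
data[mid]=4<5: swap data[3],data[5]; lo=4,mid=6 → [4, 4, 4, 4, 5, 5, 4, 4, 5, 4, 5]
data[mid]=4<5: swap data[4],data[6]; lo=5,mid=7 → [4, 4, 4, 4, 4, 5, 5, 4, 5, 4, 5]
data[mid]=4<5: swap data[5],data[7]; lo=6,mid=8 → [4, 4, 4, 4, 4, 4, 5, 5, 5, 4, 5]
data[mid]=5=5: mid=9
data[mid]=4<5: swap data[6],data[9]; lo=7,mid=10 → [4, 4, 4, 4, 4, 4, 4, 5, 5, 5, 5]
data[mid]=5=5: mid=11
end: lo=7, hi=10; data = [4, 4, 4, 4, 4, 4, 4, 5, 5, 5, 5]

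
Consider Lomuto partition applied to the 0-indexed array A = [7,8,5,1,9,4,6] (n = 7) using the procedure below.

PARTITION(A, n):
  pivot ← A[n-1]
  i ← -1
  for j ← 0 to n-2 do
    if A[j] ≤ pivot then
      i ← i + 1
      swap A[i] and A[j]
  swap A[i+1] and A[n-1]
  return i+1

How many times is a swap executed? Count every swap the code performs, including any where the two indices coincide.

pivot = A[6] = 6; i = -1
j=0: A[0]=7 > 6 → no swap
j=1: A[1]=8 > 6 → no swap
j=2: A[2]=5 ≤ 6 → i=0, swap A[0],A[2] → [5,8,7,1,9,4,6]
j=3: A[3]=1 ≤ 6 → i=1, swap A[1],A[3] → [5,1,7,8,9,4,6]
j=4: A[4]=9 > 6 → no swap
j=5: A[5]=4 ≤ 6 → i=2, swap A[2],A[5] → [5,1,4,8,9,7,6]
final swap A[3],A[6] → [5,1,4,6,9,7,8]; return 3

4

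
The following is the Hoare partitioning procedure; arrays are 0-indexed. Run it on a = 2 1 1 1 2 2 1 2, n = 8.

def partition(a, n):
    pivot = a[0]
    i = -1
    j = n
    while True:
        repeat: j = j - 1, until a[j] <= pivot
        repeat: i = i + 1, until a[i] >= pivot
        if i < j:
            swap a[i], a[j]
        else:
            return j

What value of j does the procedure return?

pivot = a[0] = 2; i = -1, j = 8
j→7 (a[7]=2≤2), i→0 (a[0]=2≥2); i<j, swap → 2 1 1 1 2 2 1 2
j→6 (a[6]=1≤2), i→4 (a[4]=2≥2); i<j, swap → 2 1 1 1 1 2 2 2
j→5, i→5; i≥j, return j=5. a = 2 1 1 1 1 2 2 2

5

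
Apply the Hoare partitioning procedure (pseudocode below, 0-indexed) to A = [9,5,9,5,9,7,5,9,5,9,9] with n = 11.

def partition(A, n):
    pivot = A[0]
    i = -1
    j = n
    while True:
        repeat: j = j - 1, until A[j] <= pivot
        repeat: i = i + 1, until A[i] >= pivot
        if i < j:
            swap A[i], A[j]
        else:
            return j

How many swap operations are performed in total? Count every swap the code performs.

3

pivot = A[0] = 9; i = -1, j = 11
j→10 (A[10]=9≤9), i→0 (A[0]=9≥9); i<j, swap → [9,5,9,5,9,7,5,9,5,9,9]
j→9 (A[9]=9≤9), i→2 (A[2]=9≥9); i<j, swap → [9,5,9,5,9,7,5,9,5,9,9]
j→8 (A[8]=5≤9), i→4 (A[4]=9≥9); i<j, swap → [9,5,9,5,5,7,5,9,9,9,9]
j→7, i→7; i≥j, return j=7. A = [9,5,9,5,5,7,5,9,9,9,9]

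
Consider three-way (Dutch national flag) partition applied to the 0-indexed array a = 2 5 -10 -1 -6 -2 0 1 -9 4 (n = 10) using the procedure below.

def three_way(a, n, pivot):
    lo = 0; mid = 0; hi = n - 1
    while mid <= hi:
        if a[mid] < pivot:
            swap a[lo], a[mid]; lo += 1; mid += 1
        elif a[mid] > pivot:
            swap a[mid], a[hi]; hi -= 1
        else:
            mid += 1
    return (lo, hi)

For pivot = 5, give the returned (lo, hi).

(9, 9)

pivot = 5; lo=0, mid=0, hi=9
a[mid]=2<5: swap a[0],a[0]; lo=1,mid=1 → 2 5 -10 -1 -6 -2 0 1 -9 4
a[mid]=5=5: mid=2
a[mid]=-10<5: swap a[1],a[2]; lo=2,mid=3 → 2 -10 5 -1 -6 -2 0 1 -9 4
a[mid]=-1<5: swap a[2],a[3]; lo=3,mid=4 → 2 -10 -1 5 -6 -2 0 1 -9 4
a[mid]=-6<5: swap a[3],a[4]; lo=4,mid=5 → 2 -10 -1 -6 5 -2 0 1 -9 4
a[mid]=-2<5: swap a[4],a[5]; lo=5,mid=6 → 2 -10 -1 -6 -2 5 0 1 -9 4
a[mid]=0<5: swap a[5],a[6]; lo=6,mid=7 → 2 -10 -1 -6 -2 0 5 1 -9 4
a[mid]=1<5: swap a[6],a[7]; lo=7,mid=8 → 2 -10 -1 -6 -2 0 1 5 -9 4
a[mid]=-9<5: swap a[7],a[8]; lo=8,mid=9 → 2 -10 -1 -6 -2 0 1 -9 5 4
a[mid]=4<5: swap a[8],a[9]; lo=9,mid=10 → 2 -10 -1 -6 -2 0 1 -9 4 5
end: lo=9, hi=9; a = 2 -10 -1 -6 -2 0 1 -9 4 5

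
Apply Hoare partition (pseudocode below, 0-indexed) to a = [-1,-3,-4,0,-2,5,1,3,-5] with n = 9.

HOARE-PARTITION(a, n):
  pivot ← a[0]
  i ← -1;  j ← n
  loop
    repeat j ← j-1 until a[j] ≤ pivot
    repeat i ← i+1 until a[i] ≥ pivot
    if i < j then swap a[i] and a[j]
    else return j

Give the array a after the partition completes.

[-5,-3,-4,-2,0,5,1,3,-1]

pivot=-1
j stops at 8 (-5), i stops at 0 (-1); swap ⇒ [-5,-3,-4,0,-2,5,1,3,-1]
j stops at 4 (-2), i stops at 3 (0); swap ⇒ [-5,-3,-4,-2,0,5,1,3,-1]
j stops at 3, i stops at 4; i≥j ⇒ return 3. a=[-5,-3,-4,-2,0,5,1,3,-1]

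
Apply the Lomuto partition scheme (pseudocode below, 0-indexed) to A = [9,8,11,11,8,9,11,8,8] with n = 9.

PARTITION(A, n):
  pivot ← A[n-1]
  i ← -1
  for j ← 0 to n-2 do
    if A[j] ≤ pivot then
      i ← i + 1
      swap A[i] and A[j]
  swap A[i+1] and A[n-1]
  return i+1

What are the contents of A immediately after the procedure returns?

pivot=8, i=-1
j=0: 9>8, skip
j=1: 8≤8, i=0, swap(0,1) ⇒ [8,9,11,11,8,9,11,8,8]
j=2: 11>8, skip
j=3: 11>8, skip
j=4: 8≤8, i=1, swap(1,4) ⇒ [8,8,11,11,9,9,11,8,8]
j=5: 9>8, skip
j=6: 11>8, skip
j=7: 8≤8, i=2, swap(2,7) ⇒ [8,8,8,11,9,9,11,11,8]
swap(3,8) ⇒ [8,8,8,8,9,9,11,11,11]; return 3

[8,8,8,8,9,9,11,11,11]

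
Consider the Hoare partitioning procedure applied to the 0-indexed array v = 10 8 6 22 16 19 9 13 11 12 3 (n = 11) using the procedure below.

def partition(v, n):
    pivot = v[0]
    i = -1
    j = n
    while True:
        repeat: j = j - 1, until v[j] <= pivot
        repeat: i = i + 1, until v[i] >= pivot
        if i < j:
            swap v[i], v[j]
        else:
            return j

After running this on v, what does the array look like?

pivot=10
j stops at 10 (3), i stops at 0 (10); swap ⇒ 3 8 6 22 16 19 9 13 11 12 10
j stops at 6 (9), i stops at 3 (22); swap ⇒ 3 8 6 9 16 19 22 13 11 12 10
j stops at 3, i stops at 4; i≥j ⇒ return 3. v=3 8 6 9 16 19 22 13 11 12 10

3 8 6 9 16 19 22 13 11 12 10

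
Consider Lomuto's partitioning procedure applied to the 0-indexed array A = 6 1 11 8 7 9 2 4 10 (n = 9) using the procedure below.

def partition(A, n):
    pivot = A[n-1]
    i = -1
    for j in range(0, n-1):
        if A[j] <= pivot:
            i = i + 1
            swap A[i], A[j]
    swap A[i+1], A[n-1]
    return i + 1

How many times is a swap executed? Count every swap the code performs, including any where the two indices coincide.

pivot = A[8] = 10; i = -1
j=0: A[0]=6 ≤ 10 → i=0, swap A[0],A[0] (no change) → 6 1 11 8 7 9 2 4 10
j=1: A[1]=1 ≤ 10 → i=1, swap A[1],A[1] (no change) → 6 1 11 8 7 9 2 4 10
j=2: A[2]=11 > 10 → no swap
j=3: A[3]=8 ≤ 10 → i=2, swap A[2],A[3] → 6 1 8 11 7 9 2 4 10
j=4: A[4]=7 ≤ 10 → i=3, swap A[3],A[4] → 6 1 8 7 11 9 2 4 10
j=5: A[5]=9 ≤ 10 → i=4, swap A[4],A[5] → 6 1 8 7 9 11 2 4 10
j=6: A[6]=2 ≤ 10 → i=5, swap A[5],A[6] → 6 1 8 7 9 2 11 4 10
j=7: A[7]=4 ≤ 10 → i=6, swap A[6],A[7] → 6 1 8 7 9 2 4 11 10
final swap A[7],A[8] → 6 1 8 7 9 2 4 10 11; return 7

8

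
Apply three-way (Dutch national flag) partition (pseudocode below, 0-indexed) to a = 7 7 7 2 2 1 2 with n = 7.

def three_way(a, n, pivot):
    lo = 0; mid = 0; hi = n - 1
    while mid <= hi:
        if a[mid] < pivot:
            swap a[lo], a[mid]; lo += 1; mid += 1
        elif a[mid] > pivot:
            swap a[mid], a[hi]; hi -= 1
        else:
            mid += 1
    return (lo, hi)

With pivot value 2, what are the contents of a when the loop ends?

pivot = 2; lo=0, mid=0, hi=6
a[mid]=7>2: swap a[0],a[6]; hi=5 → 2 7 7 2 2 1 7
a[mid]=2=2: mid=1
a[mid]=7>2: swap a[1],a[5]; hi=4 → 2 1 7 2 2 7 7
a[mid]=1<2: swap a[0],a[1]; lo=1,mid=2 → 1 2 7 2 2 7 7
a[mid]=7>2: swap a[2],a[4]; hi=3 → 1 2 2 2 7 7 7
a[mid]=2=2: mid=3
a[mid]=2=2: mid=4
end: lo=1, hi=3; a = 1 2 2 2 7 7 7

1 2 2 2 7 7 7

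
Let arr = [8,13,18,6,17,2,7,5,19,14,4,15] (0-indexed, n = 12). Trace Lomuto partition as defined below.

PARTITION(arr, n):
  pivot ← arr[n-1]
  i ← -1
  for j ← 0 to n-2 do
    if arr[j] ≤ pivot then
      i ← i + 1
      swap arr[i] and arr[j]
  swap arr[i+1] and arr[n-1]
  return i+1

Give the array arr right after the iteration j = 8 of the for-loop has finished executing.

pivot=15, i=-1
j=0: 8≤15, i=0, swap(0,0) ⇒ [8,13,18,6,17,2,7,5,19,14,4,15]
j=1: 13≤15, i=1, swap(1,1) ⇒ [8,13,18,6,17,2,7,5,19,14,4,15]
j=2: 18>15, skip
j=3: 6≤15, i=2, swap(2,3) ⇒ [8,13,6,18,17,2,7,5,19,14,4,15]
j=4: 17>15, skip
j=5: 2≤15, i=3, swap(3,5) ⇒ [8,13,6,2,17,18,7,5,19,14,4,15]
j=6: 7≤15, i=4, swap(4,6) ⇒ [8,13,6,2,7,18,17,5,19,14,4,15]
j=7: 5≤15, i=5, swap(5,7) ⇒ [8,13,6,2,7,5,17,18,19,14,4,15]
j=8: 19>15, skip
(after j=8) arr = [8,13,6,2,7,5,17,18,19,14,4,15]

[8,13,6,2,7,5,17,18,19,14,4,15]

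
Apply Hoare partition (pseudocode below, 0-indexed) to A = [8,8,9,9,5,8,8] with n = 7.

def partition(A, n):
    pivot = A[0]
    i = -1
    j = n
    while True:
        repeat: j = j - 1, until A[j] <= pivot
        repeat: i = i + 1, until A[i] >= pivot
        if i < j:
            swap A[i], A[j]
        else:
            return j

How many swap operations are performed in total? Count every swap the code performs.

3

pivot = A[0] = 8; i = -1, j = 7
j→6 (A[6]=8≤8), i→0 (A[0]=8≥8); i<j, swap → [8,8,9,9,5,8,8]
j→5 (A[5]=8≤8), i→1 (A[1]=8≥8); i<j, swap → [8,8,9,9,5,8,8]
j→4 (A[4]=5≤8), i→2 (A[2]=9≥8); i<j, swap → [8,8,5,9,9,8,8]
j→2, i→3; i≥j, return j=2. A = [8,8,5,9,9,8,8]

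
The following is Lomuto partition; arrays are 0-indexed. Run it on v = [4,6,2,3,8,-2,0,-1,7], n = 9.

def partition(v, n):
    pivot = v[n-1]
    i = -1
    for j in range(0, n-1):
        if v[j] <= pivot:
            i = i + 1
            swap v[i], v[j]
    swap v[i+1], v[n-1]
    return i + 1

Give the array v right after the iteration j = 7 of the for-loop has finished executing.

pivot = v[8] = 7; i = -1
j=0: v[0]=4 ≤ 7 → i=0, swap v[0],v[0] (no change) → [4,6,2,3,8,-2,0,-1,7]
j=1: v[1]=6 ≤ 7 → i=1, swap v[1],v[1] (no change) → [4,6,2,3,8,-2,0,-1,7]
j=2: v[2]=2 ≤ 7 → i=2, swap v[2],v[2] (no change) → [4,6,2,3,8,-2,0,-1,7]
j=3: v[3]=3 ≤ 7 → i=3, swap v[3],v[3] (no change) → [4,6,2,3,8,-2,0,-1,7]
j=4: v[4]=8 > 7 → no swap
j=5: v[5]=-2 ≤ 7 → i=4, swap v[4],v[5] → [4,6,2,3,-2,8,0,-1,7]
j=6: v[6]=0 ≤ 7 → i=5, swap v[5],v[6] → [4,6,2,3,-2,0,8,-1,7]
j=7: v[7]=-1 ≤ 7 → i=6, swap v[6],v[7] → [4,6,2,3,-2,0,-1,8,7]
(after j=7) v = [4,6,2,3,-2,0,-1,8,7]

[4,6,2,3,-2,0,-1,8,7]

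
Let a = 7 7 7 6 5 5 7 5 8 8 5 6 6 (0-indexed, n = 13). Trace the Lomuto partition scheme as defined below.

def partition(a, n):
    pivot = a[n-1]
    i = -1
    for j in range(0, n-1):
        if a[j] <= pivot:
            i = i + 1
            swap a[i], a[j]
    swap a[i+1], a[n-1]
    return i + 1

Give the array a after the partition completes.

pivot = a[12] = 6; i = -1
j=0: a[0]=7 > 6 → no swap
j=1: a[1]=7 > 6 → no swap
j=2: a[2]=7 > 6 → no swap
j=3: a[3]=6 ≤ 6 → i=0, swap a[0],a[3] → 6 7 7 7 5 5 7 5 8 8 5 6 6
j=4: a[4]=5 ≤ 6 → i=1, swap a[1],a[4] → 6 5 7 7 7 5 7 5 8 8 5 6 6
j=5: a[5]=5 ≤ 6 → i=2, swap a[2],a[5] → 6 5 5 7 7 7 7 5 8 8 5 6 6
j=6: a[6]=7 > 6 → no swap
j=7: a[7]=5 ≤ 6 → i=3, swap a[3],a[7] → 6 5 5 5 7 7 7 7 8 8 5 6 6
j=8: a[8]=8 > 6 → no swap
j=9: a[9]=8 > 6 → no swap
j=10: a[10]=5 ≤ 6 → i=4, swap a[4],a[10] → 6 5 5 5 5 7 7 7 8 8 7 6 6
j=11: a[11]=6 ≤ 6 → i=5, swap a[5],a[11] → 6 5 5 5 5 6 7 7 8 8 7 7 6
final swap a[6],a[12] → 6 5 5 5 5 6 6 7 8 8 7 7 7; return 6

6 5 5 5 5 6 6 7 8 8 7 7 7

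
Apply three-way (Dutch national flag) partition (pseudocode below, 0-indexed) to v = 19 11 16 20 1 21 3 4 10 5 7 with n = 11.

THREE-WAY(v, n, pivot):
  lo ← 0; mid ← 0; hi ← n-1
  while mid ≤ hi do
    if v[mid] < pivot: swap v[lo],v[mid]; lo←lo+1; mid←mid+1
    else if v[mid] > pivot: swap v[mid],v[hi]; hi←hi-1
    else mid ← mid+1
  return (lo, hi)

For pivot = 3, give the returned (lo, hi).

pivot = 3; lo=0, mid=0, hi=10
v[mid]=19>3: swap v[0],v[10]; hi=9 → 7 11 16 20 1 21 3 4 10 5 19
v[mid]=7>3: swap v[0],v[9]; hi=8 → 5 11 16 20 1 21 3 4 10 7 19
v[mid]=5>3: swap v[0],v[8]; hi=7 → 10 11 16 20 1 21 3 4 5 7 19
v[mid]=10>3: swap v[0],v[7]; hi=6 → 4 11 16 20 1 21 3 10 5 7 19
v[mid]=4>3: swap v[0],v[6]; hi=5 → 3 11 16 20 1 21 4 10 5 7 19
v[mid]=3=3: mid=1
v[mid]=11>3: swap v[1],v[5]; hi=4 → 3 21 16 20 1 11 4 10 5 7 19
v[mid]=21>3: swap v[1],v[4]; hi=3 → 3 1 16 20 21 11 4 10 5 7 19
v[mid]=1<3: swap v[0],v[1]; lo=1,mid=2 → 1 3 16 20 21 11 4 10 5 7 19
v[mid]=16>3: swap v[2],v[3]; hi=2 → 1 3 20 16 21 11 4 10 5 7 19
v[mid]=20>3: swap v[2],v[2]; hi=1 → 1 3 20 16 21 11 4 10 5 7 19
end: lo=1, hi=1; v = 1 3 20 16 21 11 4 10 5 7 19

(1, 1)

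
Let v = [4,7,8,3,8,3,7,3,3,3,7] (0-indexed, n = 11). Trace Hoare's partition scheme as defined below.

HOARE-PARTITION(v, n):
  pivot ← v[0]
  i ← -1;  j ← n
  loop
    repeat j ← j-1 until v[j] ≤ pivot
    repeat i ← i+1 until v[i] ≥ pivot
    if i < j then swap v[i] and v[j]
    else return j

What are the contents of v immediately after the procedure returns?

[3,3,3,3,3,8,7,8,7,4,7]

pivot = v[0] = 4; i = -1, j = 11
j→9 (v[9]=3≤4), i→0 (v[0]=4≥4); i<j, swap → [3,7,8,3,8,3,7,3,3,4,7]
j→8 (v[8]=3≤4), i→1 (v[1]=7≥4); i<j, swap → [3,3,8,3,8,3,7,3,7,4,7]
j→7 (v[7]=3≤4), i→2 (v[2]=8≥4); i<j, swap → [3,3,3,3,8,3,7,8,7,4,7]
j→5 (v[5]=3≤4), i→4 (v[4]=8≥4); i<j, swap → [3,3,3,3,3,8,7,8,7,4,7]
j→4, i→5; i≥j, return j=4. v = [3,3,3,3,3,8,7,8,7,4,7]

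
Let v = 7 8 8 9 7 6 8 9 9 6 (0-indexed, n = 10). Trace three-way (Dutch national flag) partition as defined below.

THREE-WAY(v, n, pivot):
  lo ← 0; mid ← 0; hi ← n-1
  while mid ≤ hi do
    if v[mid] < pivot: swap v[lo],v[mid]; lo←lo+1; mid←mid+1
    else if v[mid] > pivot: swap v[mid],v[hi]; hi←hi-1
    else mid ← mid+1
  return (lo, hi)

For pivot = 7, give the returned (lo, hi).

(2, 3)

lo=0 mid=0 hi=9
7=7: mid=1
8>7: swap(1,9), hi=8 ⇒ 7 6 8 9 7 6 8 9 9 8
6<7: swap(0,1), lo=1 mid=2 ⇒ 6 7 8 9 7 6 8 9 9 8
8>7: swap(2,8), hi=7 ⇒ 6 7 9 9 7 6 8 9 8 8
9>7: swap(2,7), hi=6 ⇒ 6 7 9 9 7 6 8 9 8 8
9>7: swap(2,6), hi=5 ⇒ 6 7 8 9 7 6 9 9 8 8
8>7: swap(2,5), hi=4 ⇒ 6 7 6 9 7 8 9 9 8 8
6<7: swap(1,2), lo=2 mid=3 ⇒ 6 6 7 9 7 8 9 9 8 8
9>7: swap(3,4), hi=3 ⇒ 6 6 7 7 9 8 9 9 8 8
7=7: mid=4
done. lo=2 hi=3; v=6 6 7 7 9 8 9 9 8 8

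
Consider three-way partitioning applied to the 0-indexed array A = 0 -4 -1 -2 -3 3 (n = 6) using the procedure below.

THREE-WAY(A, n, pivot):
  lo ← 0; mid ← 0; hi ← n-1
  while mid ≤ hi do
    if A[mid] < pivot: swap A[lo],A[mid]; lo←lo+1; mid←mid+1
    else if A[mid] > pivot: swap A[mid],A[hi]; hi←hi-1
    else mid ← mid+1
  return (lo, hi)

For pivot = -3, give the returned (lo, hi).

(1, 1)

lo=0 mid=0 hi=5
0>-3: swap(0,5), hi=4 ⇒ 3 -4 -1 -2 -3 0
3>-3: swap(0,4), hi=3 ⇒ -3 -4 -1 -2 3 0
-3=-3: mid=1
-4<-3: swap(0,1), lo=1 mid=2 ⇒ -4 -3 -1 -2 3 0
-1>-3: swap(2,3), hi=2 ⇒ -4 -3 -2 -1 3 0
-2>-3: swap(2,2), hi=1 ⇒ -4 -3 -2 -1 3 0
done. lo=1 hi=1; A=-4 -3 -2 -1 3 0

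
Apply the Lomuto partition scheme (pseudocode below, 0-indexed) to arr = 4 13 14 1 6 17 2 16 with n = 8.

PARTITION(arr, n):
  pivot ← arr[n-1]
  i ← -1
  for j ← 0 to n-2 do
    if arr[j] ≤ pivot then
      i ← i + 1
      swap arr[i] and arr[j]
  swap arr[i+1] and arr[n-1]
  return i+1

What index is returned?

pivot = arr[7] = 16; i = -1
j=0: arr[0]=4 ≤ 16 → i=0, swap arr[0],arr[0] (no change) → 4 13 14 1 6 17 2 16
j=1: arr[1]=13 ≤ 16 → i=1, swap arr[1],arr[1] (no change) → 4 13 14 1 6 17 2 16
j=2: arr[2]=14 ≤ 16 → i=2, swap arr[2],arr[2] (no change) → 4 13 14 1 6 17 2 16
j=3: arr[3]=1 ≤ 16 → i=3, swap arr[3],arr[3] (no change) → 4 13 14 1 6 17 2 16
j=4: arr[4]=6 ≤ 16 → i=4, swap arr[4],arr[4] (no change) → 4 13 14 1 6 17 2 16
j=5: arr[5]=17 > 16 → no swap
j=6: arr[6]=2 ≤ 16 → i=5, swap arr[5],arr[6] → 4 13 14 1 6 2 17 16
final swap arr[6],arr[7] → 4 13 14 1 6 2 16 17; return 6

6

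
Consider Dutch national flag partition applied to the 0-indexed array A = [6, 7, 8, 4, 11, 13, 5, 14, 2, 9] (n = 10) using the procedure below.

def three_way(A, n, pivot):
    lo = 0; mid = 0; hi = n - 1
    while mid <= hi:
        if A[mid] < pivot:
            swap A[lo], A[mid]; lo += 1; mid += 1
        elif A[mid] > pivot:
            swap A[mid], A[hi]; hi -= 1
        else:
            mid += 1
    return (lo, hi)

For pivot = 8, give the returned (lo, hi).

(5, 5)

lo=0 mid=0 hi=9
6<8: swap(0,0), lo=1 mid=1 ⇒ [6, 7, 8, 4, 11, 13, 5, 14, 2, 9]
7<8: swap(1,1), lo=2 mid=2 ⇒ [6, 7, 8, 4, 11, 13, 5, 14, 2, 9]
8=8: mid=3
4<8: swap(2,3), lo=3 mid=4 ⇒ [6, 7, 4, 8, 11, 13, 5, 14, 2, 9]
11>8: swap(4,9), hi=8 ⇒ [6, 7, 4, 8, 9, 13, 5, 14, 2, 11]
9>8: swap(4,8), hi=7 ⇒ [6, 7, 4, 8, 2, 13, 5, 14, 9, 11]
2<8: swap(3,4), lo=4 mid=5 ⇒ [6, 7, 4, 2, 8, 13, 5, 14, 9, 11]
13>8: swap(5,7), hi=6 ⇒ [6, 7, 4, 2, 8, 14, 5, 13, 9, 11]
14>8: swap(5,6), hi=5 ⇒ [6, 7, 4, 2, 8, 5, 14, 13, 9, 11]
5<8: swap(4,5), lo=5 mid=6 ⇒ [6, 7, 4, 2, 5, 8, 14, 13, 9, 11]
done. lo=5 hi=5; A=[6, 7, 4, 2, 5, 8, 14, 13, 9, 11]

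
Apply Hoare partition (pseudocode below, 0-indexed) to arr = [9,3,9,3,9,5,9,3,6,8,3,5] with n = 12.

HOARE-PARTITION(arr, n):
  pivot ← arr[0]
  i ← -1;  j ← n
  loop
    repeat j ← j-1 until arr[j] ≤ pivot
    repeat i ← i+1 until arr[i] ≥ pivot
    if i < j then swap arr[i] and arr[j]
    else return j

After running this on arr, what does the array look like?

pivot=9
j stops at 11 (5), i stops at 0 (9); swap ⇒ [5,3,9,3,9,5,9,3,6,8,3,9]
j stops at 10 (3), i stops at 2 (9); swap ⇒ [5,3,3,3,9,5,9,3,6,8,9,9]
j stops at 9 (8), i stops at 4 (9); swap ⇒ [5,3,3,3,8,5,9,3,6,9,9,9]
j stops at 8 (6), i stops at 6 (9); swap ⇒ [5,3,3,3,8,5,6,3,9,9,9,9]
j stops at 7, i stops at 8; i≥j ⇒ return 7. arr=[5,3,3,3,8,5,6,3,9,9,9,9]

[5,3,3,3,8,5,6,3,9,9,9,9]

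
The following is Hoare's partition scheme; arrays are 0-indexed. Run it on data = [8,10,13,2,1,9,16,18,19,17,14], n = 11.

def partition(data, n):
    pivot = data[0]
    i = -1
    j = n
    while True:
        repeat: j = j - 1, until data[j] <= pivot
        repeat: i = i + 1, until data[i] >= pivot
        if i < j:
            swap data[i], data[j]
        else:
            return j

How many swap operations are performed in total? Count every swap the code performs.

pivot=8
j stops at 4 (1), i stops at 0 (8); swap ⇒ [1,10,13,2,8,9,16,18,19,17,14]
j stops at 3 (2), i stops at 1 (10); swap ⇒ [1,2,13,10,8,9,16,18,19,17,14]
j stops at 1, i stops at 2; i≥j ⇒ return 1. data=[1,2,13,10,8,9,16,18,19,17,14]

2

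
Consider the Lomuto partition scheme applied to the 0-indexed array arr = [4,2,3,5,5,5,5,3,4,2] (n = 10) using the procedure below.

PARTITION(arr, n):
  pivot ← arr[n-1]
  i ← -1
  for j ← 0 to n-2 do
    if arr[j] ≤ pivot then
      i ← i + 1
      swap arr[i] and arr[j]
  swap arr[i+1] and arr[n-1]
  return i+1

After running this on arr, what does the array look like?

[2,2,3,5,5,5,5,3,4,4]

pivot=2, i=-1
j=0: 4>2, skip
j=1: 2≤2, i=0, swap(0,1) ⇒ [2,4,3,5,5,5,5,3,4,2]
j=2: 3>2, skip
j=3: 5>2, skip
j=4: 5>2, skip
j=5: 5>2, skip
j=6: 5>2, skip
j=7: 3>2, skip
j=8: 4>2, skip
swap(1,9) ⇒ [2,2,3,5,5,5,5,3,4,4]; return 1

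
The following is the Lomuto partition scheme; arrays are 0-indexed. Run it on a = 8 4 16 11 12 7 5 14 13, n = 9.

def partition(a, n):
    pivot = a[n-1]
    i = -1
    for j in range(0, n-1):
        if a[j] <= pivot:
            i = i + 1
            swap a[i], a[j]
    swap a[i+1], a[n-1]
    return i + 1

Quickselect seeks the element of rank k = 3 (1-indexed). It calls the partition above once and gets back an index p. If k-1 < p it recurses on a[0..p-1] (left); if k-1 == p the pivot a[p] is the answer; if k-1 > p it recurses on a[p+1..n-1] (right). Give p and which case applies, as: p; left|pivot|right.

6; left

pivot=13, i=-1
j=0: 8≤13, i=0, swap(0,0) ⇒ 8 4 16 11 12 7 5 14 13
j=1: 4≤13, i=1, swap(1,1) ⇒ 8 4 16 11 12 7 5 14 13
j=2: 16>13, skip
j=3: 11≤13, i=2, swap(2,3) ⇒ 8 4 11 16 12 7 5 14 13
j=4: 12≤13, i=3, swap(3,4) ⇒ 8 4 11 12 16 7 5 14 13
j=5: 7≤13, i=4, swap(4,5) ⇒ 8 4 11 12 7 16 5 14 13
j=6: 5≤13, i=5, swap(5,6) ⇒ 8 4 11 12 7 5 16 14 13
j=7: 14>13, skip
swap(6,8) ⇒ 8 4 11 12 7 5 13 14 16; return 6
p = 6; k-1 = 2 < 6 ⇒ left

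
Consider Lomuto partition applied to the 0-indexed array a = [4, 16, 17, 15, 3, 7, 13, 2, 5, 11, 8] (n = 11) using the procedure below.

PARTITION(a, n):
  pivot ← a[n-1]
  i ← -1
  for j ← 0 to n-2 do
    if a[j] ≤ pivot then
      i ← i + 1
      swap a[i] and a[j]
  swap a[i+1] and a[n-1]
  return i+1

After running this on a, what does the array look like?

[4, 3, 7, 2, 5, 8, 13, 15, 16, 11, 17]

pivot = a[10] = 8; i = -1
j=0: a[0]=4 ≤ 8 → i=0, swap a[0],a[0] (no change) → [4, 16, 17, 15, 3, 7, 13, 2, 5, 11, 8]
j=1: a[1]=16 > 8 → no swap
j=2: a[2]=17 > 8 → no swap
j=3: a[3]=15 > 8 → no swap
j=4: a[4]=3 ≤ 8 → i=1, swap a[1],a[4] → [4, 3, 17, 15, 16, 7, 13, 2, 5, 11, 8]
j=5: a[5]=7 ≤ 8 → i=2, swap a[2],a[5] → [4, 3, 7, 15, 16, 17, 13, 2, 5, 11, 8]
j=6: a[6]=13 > 8 → no swap
j=7: a[7]=2 ≤ 8 → i=3, swap a[3],a[7] → [4, 3, 7, 2, 16, 17, 13, 15, 5, 11, 8]
j=8: a[8]=5 ≤ 8 → i=4, swap a[4],a[8] → [4, 3, 7, 2, 5, 17, 13, 15, 16, 11, 8]
j=9: a[9]=11 > 8 → no swap
final swap a[5],a[10] → [4, 3, 7, 2, 5, 8, 13, 15, 16, 11, 17]; return 5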